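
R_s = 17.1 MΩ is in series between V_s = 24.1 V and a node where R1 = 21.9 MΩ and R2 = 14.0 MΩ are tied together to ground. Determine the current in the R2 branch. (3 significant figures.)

I ≈ 0.573 µA

Equivalent of the parallel group: R_p = 8.540 MΩ.
V_A by voltage divider: V_A = 24.1 × 8.540/(17.1 + 8.540) = 8.027 V.
I(R2) = V_A / R2 = 8.027/14.0 = 0.5734 µA.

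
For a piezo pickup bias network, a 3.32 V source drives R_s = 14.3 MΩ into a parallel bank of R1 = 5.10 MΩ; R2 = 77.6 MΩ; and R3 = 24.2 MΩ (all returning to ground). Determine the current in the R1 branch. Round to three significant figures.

Equivalent of the parallel group: R_p = 3.995 MΩ.
V_A by voltage divider: V_A = 3.32 × 3.995/(14.3 + 3.995) = 0.7250 V.
Branch current I = V_A/R1 = 0.7250/5.10 = 0.1422 µA.
(Equivalently: I_total = 0.1815 µA, then current-divider fraction G_k/ΣG = 0.7834.)

I ≈ 0.142 µA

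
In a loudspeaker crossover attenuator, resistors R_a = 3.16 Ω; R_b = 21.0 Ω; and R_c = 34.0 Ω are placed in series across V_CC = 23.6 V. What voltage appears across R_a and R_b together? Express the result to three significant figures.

Series total: ΣR = 3.16 + 21.0 + 34.0 = 58.16 Ω.
R_{R_a..R_b} = 3.16 + 21.0 = 24.16 Ω.
V = V_CC · R/ΣR = 23.6 × 0.4154 = 9.804 V.

V ≈ 9.80 V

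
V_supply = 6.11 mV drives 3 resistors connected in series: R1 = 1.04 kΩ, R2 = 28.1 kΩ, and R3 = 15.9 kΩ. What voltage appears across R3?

V ≈ 2.16 mV

Series total: ΣR = 1.04 + 28.1 + 15.9 = 45.04 kΩ.
V = V_supply · R/ΣR = 6.11 × 0.3530 = 2.157 mV.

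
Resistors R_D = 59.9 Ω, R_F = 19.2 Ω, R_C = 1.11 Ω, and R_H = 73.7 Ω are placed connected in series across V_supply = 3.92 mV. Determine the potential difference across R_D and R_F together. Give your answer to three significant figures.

Total series resistance ΣR = 59.9 + 19.2 + 1.11 + 73.7 = 153.9 Ω.
R_{R_D..R_F} = 59.9 + 19.2 = 79.10 Ω.
Voltage divider: V = V_supply · (79.10 / 153.9) = 3.92 × 0.5139 = 2.015 mV.

V ≈ 2.01 mV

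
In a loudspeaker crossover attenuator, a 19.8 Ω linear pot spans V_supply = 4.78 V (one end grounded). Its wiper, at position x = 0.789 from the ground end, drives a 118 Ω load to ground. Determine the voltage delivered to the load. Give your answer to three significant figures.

The pot divides into 4.178 Ω above the wiper and 15.62 Ω below.
(x·R_p) ‖ R_L = 13.80 Ω.
Loaded-divider output: V_out = 4.78 × 0.7676 = 3.669 V.

V_out ≈ 3.67 V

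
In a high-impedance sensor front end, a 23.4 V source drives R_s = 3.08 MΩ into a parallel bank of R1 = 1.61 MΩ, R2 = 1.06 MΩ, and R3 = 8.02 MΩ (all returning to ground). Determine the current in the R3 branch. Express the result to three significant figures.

Combine the parallel branches: R_p = (1/1.61 + 1/1.06 + 1/8.02)⁻¹ = 0.5920 MΩ.
Node voltage V_A = V_s · R_p/(R_s + R_p) = 23.4 × 0.1612 = 3.773 V.
Branch current I = V_A/R3 = 3.773/8.02 = 0.4704 µA.
(Equivalently: I_total = 6.373 µA, then current-divider fraction G_k/ΣG = 0.07381.)

I ≈ 0.470 µA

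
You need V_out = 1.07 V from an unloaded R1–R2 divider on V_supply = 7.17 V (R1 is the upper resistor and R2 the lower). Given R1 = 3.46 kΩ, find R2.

The divider ratio is R2/(R1+R2) = 1.07/7.17 = 0.1492.
Rearranging, R2 = R1·k/(1−k) = 3.46 × 0.1754 = 0.6069 kΩ.

R2 ≈ 0.607 kΩ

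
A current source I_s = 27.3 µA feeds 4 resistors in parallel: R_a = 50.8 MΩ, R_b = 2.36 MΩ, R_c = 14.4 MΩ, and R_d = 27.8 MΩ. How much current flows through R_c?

I ≈ 3.45 µA

ΣG = 1/50.8 + 1/2.36 + 1/14.4 + 1/27.8 = 0.5488.
Current divider: I(R_c) = I_s · G_k/ΣG = 27.3 × (0.06944/0.5488) = 27.3 × 0.1265 = 3.454 µA.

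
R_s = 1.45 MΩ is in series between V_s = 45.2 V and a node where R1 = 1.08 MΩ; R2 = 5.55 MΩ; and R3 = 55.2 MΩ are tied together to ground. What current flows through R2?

Parallel bank: R_p = 1/(1/1.08 + 1/5.55 + 1/55.2) = 0.8895 MΩ.
V_A by voltage divider: V_A = 45.2 × 0.8895/(1.45 + 0.8895) = 17.19 V.
Branch current I = V_A/R2 = 17.19/5.55 = 3.096 µA.
(Check via current divider: I_total = 19.32 µA; share G_k/ΣG = 0.1603 → same result.)

I ≈ 3.10 µA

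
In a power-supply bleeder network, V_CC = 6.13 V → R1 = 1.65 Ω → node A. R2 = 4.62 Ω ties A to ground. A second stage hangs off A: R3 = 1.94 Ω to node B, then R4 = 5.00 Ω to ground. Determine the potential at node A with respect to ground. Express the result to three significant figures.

V_A ≈ 3.84 V

Node A sees R2 in parallel with the series input of stage 2, R3 + R4 = 6.940 Ω.
Effective lower resistance at A: R2 ‖ 6.940 = 2.774 Ω.
First divider: V_A = V_CC · 2.774/(1.65 + 2.774) = 3.844 V.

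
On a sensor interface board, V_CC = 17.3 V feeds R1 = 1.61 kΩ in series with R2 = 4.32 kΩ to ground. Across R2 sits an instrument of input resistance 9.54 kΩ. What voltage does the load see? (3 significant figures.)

V_out ≈ 11.2 V

R2 ‖ R_L = (4.32 × 9.54)/(4.32 + 9.54) = 2.974 kΩ.
Then V_out = V_CC · R2'/(R1 + R2') = 17.3 × 2.974/4.584 = 11.22 V.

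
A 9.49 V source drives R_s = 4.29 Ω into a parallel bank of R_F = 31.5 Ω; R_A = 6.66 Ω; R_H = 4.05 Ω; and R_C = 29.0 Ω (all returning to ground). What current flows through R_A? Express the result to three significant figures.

Equivalent of the parallel group: R_p = 2.158 Ω.
V_A = 9.49 × 2.158/6.448 = 3.177 V.
I(R_A) = V_A / R_A = 3.177/6.66 = 0.4770 A.

I ≈ 0.477 A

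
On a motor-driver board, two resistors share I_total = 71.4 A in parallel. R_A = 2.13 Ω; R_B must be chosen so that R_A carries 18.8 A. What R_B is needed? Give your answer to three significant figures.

In a two-way split, I_A/I_total = R_B/(R_A + R_B).
With f = 0.2633, R_B = R_A · f/(1−f) = 2.13 × 0.3574 = 0.7613 Ω.

R_B ≈ 0.761 Ω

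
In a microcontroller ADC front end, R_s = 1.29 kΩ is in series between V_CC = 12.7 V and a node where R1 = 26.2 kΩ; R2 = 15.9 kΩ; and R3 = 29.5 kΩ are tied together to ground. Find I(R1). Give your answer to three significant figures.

Combine the parallel branches: R_p = (1/26.2 + 1/15.9 + 1/29.5)⁻¹ = 7.410 kΩ.
V_A by voltage divider: V_A = 12.7 × 7.410/(1.29 + 7.410) = 10.82 V.
Branch current I = V_A/R1 = 10.82/26.2 = 0.4129 mA.

I ≈ 0.413 mA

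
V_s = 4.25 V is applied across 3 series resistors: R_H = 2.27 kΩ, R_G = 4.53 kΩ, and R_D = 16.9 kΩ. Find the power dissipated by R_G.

P ≈ 0.146 mW

The common current is I = 4.25/23.70 = 0.1793 mA.
V(R_G) = I·R = 0.8123 V; P = V·I = 0.8123 × 0.1793 = 0.1457 mW.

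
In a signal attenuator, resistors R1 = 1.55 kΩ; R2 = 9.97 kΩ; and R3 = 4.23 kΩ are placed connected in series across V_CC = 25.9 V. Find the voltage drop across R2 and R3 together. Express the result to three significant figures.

V ≈ 23.4 V

ΣR = 1.55 + 9.97 + 4.23 = 15.75 kΩ.
R_{R2..R3} = 9.97 + 4.23 = 14.20 kΩ.
By the voltage-divider rule, V = 25.9 × 14.20/15.75 = 23.35 V.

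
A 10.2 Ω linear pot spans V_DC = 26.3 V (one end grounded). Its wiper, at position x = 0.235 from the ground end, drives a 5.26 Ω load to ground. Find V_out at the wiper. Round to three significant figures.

The pot divides into 7.803 Ω above the wiper and 2.397 Ω below.
R_L loads the lower segment: effective lower R = 1.647 Ω.
Loaded-divider output: V_out = 26.3 × 0.1743 = 4.583 V.

V_out ≈ 4.58 V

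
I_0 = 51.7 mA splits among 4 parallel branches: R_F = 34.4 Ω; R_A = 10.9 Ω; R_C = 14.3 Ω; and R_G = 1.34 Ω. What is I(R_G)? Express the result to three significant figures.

Conductances: ΣG = 1/34.4 + 1/10.9 + 1/14.3 + 1/1.34 = 0.9370 (1/Ω).
R_G takes the fraction G_k/ΣG = 0.7463/0.9370 = 0.7964, so I = 51.7 × 0.7964 = 41.18 mA.

I ≈ 41.2 mA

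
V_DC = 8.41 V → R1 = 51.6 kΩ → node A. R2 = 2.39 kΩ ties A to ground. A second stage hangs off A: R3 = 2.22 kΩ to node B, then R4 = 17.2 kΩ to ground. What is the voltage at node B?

V_B ≈ 0.295 V

The second stage (R3 + R4 = 19.42 kΩ) loads node A in parallel with R2.
Effective lower resistance at A: R2 ‖ 19.42 = 2.128 kΩ.
First divider: V_A = V_DC · 2.128/(51.6 + 2.128) = 0.3331 V.
V_B = V_A × 0.8857 = 0.2950 V.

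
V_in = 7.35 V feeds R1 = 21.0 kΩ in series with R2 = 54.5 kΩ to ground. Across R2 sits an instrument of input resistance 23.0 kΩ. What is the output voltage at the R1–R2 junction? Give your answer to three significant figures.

V_out ≈ 3.20 V

R2 ‖ R_L = (54.5 × 23.0)/(54.5 + 23.0) = 16.17 kΩ.
Voltage divider with the loaded lower leg: V_out = 7.35 × 16.17/(21.0 + 16.17) = 7.35 × 0.4351 = 3.198 V.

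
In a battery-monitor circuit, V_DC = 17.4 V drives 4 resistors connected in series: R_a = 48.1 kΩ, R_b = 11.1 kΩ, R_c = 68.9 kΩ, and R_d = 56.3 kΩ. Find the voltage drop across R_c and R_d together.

ΣR = 48.1 + 11.1 + 68.9 + 56.3 = 184.4 kΩ.
R_{R_c..R_d} = 68.9 + 56.3 = 125.2 kΩ.
By the voltage-divider rule, V = 17.4 × 125.2/184.4 = 11.81 V.

V ≈ 11.8 V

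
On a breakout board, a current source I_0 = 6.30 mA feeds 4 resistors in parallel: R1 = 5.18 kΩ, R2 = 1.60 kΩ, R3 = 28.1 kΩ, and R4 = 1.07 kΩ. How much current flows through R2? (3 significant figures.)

Total conductance ΣG = 1/5.18 + 1/1.60 + 1/28.1 + 1/1.07 = 1.788 (units of 1/kΩ).
Current divider: I(R2) = I_0 · G_k/ΣG = 6.30 × (0.6250/1.788) = 6.30 × 0.3495 = 2.202 mA.

I ≈ 2.20 mA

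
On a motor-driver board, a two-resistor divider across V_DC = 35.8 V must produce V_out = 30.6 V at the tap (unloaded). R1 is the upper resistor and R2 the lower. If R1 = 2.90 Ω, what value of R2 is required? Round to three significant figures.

R2 ≈ 17.1 Ω

Required fraction k = V_out/V_DC = 0.8547.
Rearranging, R2 = R1·k/(1−k) = 2.90 × 5.885 = 17.07 Ω.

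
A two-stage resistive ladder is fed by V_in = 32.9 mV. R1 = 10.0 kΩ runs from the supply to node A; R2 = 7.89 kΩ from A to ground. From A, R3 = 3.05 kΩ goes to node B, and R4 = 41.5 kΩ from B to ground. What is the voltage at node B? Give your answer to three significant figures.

The second stage (R3 + R4 = 44.55 kΩ) loads node A in parallel with R2.
R2 ‖ (R3+R4) = 6.703 kΩ.
V_A = 32.9 × 6.703/(10.0 + 6.703) = 13.20 mV.
Then the unloaded second divider: V_B = V_A × R4/(R3+R4) = 13.20 × 0.9315 = 12.30 mV.

V_B ≈ 12.3 mV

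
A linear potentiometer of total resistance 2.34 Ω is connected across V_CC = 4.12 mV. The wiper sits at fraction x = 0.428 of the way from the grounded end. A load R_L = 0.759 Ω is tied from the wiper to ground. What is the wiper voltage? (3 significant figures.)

V_out ≈ 1.00 mV

Split the track: R_lower = x·R_p = 1.002 Ω, R_upper = (1−x)·R_p = 1.338 Ω.
R_L loads the lower segment: effective lower R = 0.4318 Ω.
Loaded-divider output: V_out = 4.12 × 0.2439 = 1.005 mV.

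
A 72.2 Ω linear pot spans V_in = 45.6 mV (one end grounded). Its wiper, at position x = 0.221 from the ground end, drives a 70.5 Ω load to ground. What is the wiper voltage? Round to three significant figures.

V_out ≈ 8.57 mV

Lower segment x·R_p = 15.96 Ω; upper segment (1−x)·R_p = 56.24 Ω.
Lower segment in parallel with the load: 15.96 ‖ 70.5 = 13.01 Ω.
V_out = 45.6 × 13.01/(56.24 + 13.01) = 8.567 mV.
(Unloaded: V_out = x·V_in = 10.1 mV.)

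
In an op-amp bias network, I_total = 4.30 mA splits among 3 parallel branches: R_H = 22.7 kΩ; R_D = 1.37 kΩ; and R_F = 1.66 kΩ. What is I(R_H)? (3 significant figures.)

Conductances: ΣG = 1/22.7 + 1/1.37 + 1/1.66 = 1.376 (1/kΩ).
Current divider: I(R_H) = I_total · G_k/ΣG = 4.30 × (0.04405/1.376) = 4.30 × 0.03201 = 0.1376 mA.

I ≈ 0.138 mA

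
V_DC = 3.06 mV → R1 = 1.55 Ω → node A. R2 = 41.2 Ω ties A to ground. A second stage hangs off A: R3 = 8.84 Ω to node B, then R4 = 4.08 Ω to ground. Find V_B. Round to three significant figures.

V_B ≈ 0.835 mV

Looking into the second stage from A: R3 + R4 = 12.92 Ω appears in parallel with R2.
R2 ‖ (R3+R4) = 9.836 Ω.
First divider: V_A = V_DC · 9.836/(1.55 + 9.836) = 2.643 mV.
V_B = V_A × 0.3158 = 0.8348 mV.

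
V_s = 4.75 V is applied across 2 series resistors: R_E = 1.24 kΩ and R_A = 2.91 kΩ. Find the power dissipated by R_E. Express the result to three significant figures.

Series current I = V_s/ΣR = 4.75/4.150 = 1.145 mA.
V(R_E) = I·R = 1.419 V; P = V·I = 1.419 × 1.145 = 1.624 mW.

P ≈ 1.62 mW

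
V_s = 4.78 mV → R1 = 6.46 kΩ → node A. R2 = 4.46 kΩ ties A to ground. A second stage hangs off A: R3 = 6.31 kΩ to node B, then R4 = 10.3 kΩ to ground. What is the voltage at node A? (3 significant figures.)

Looking into the second stage from A: R3 + R4 = 16.61 kΩ appears in parallel with R2.
R2 ‖ (R3+R4) = 3.516 kΩ.
So V_A = 4.78 × 0.3524 = 1.685 mV.

V_A ≈ 1.68 mV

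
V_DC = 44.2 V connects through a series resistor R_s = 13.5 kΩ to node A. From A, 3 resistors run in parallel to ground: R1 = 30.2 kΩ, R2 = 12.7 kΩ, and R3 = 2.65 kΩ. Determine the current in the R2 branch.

Parallel bank: R_p = 1/(1/30.2 + 1/12.7 + 1/2.65) = 2.044 kΩ.
V_A by voltage divider: V_A = 44.2 × 2.044/(13.5 + 2.044) = 5.812 V.
Branch current I = V_A/R2 = 5.812/12.7 = 0.4577 mA.

I ≈ 0.458 mA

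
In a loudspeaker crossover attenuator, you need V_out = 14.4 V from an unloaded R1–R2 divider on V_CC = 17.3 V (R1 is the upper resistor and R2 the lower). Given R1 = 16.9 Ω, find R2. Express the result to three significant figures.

R2 ≈ 83.9 Ω

Required fraction k = V_out/V_CC = 0.8324.
Rearranging, R2 = R1·k/(1−k) = 16.9 × 4.966 = 83.92 Ω.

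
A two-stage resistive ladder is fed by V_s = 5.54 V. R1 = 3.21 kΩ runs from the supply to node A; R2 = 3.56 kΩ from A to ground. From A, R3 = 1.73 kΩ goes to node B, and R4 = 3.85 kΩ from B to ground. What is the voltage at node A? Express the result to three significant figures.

V_A ≈ 2.24 V

Node A sees R2 in parallel with the series input of stage 2, R3 + R4 = 5.580 kΩ.
R2 ‖ (R3+R4) = 2.173 kΩ.
First divider: V_A = V_s · 2.173/(3.21 + 2.173) = 2.237 V.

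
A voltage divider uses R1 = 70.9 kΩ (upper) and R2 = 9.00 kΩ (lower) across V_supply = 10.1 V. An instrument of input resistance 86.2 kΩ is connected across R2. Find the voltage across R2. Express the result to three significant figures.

First combine the lower leg with the load: R2 ‖ R_L = 8.149 kΩ.
Then V_out = V_supply · R2'/(R1 + R2') = 10.1 × 8.149/79.05 = 1.041 V.

V_out ≈ 1.04 V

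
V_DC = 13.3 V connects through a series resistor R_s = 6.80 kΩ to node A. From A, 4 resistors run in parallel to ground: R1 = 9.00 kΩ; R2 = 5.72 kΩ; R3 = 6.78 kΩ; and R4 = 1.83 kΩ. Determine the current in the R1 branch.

Parallel bank: R_p = 1/(1/9.00 + 1/5.72 + 1/6.78 + 1/1.83) = 1.021 kΩ.
Node voltage V_A = V_DC · R_p/(R_s + R_p) = 13.3 × 0.1305 = 1.736 V.
I(R1) = V_A / R1 = 1.736/9.00 = 0.1928 mA.
(Equivalently: I_total = 1.701 mA, then current-divider fraction G_k/ΣG = 0.1134.)

I ≈ 0.193 mA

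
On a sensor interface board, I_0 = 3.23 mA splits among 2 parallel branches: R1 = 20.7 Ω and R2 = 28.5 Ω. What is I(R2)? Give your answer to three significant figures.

For two parallel branches, I_k = I_0 · (other R)/(sum of R).
I(R2) = 3.23 × 20.7/(20.7 + 28.5) = 3.23 × 0.4207 = 1.359 mA.

I ≈ 1.36 mA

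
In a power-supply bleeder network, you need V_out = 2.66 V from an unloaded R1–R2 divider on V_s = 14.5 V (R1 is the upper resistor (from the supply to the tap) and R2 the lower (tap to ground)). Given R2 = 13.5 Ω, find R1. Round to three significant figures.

R1 ≈ 60.1 Ω

The divider ratio is R2/(R1+R2) = 2.66/14.5 = 0.1834.
Rearranging, R1 = R2·(1−k)/k = 13.5 × 4.451 = 60.09 Ω.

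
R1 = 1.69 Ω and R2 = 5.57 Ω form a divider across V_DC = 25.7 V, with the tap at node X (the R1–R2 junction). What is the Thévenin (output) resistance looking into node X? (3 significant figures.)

Looking into X with the source shorted: R_th = R1·R2/(R1+R2) = 1.690 × 5.57/7.260 = 1.297 Ω.

R_th ≈ 1.30 Ω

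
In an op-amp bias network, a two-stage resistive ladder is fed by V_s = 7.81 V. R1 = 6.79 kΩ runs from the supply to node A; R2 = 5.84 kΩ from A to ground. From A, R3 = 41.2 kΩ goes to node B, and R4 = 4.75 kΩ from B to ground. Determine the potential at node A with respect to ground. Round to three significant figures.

The second stage (R3 + R4 = 45.95 kΩ) loads node A in parallel with R2.
R2 ‖ (R3+R4) = 5.181 kΩ.
So V_A = 7.81 × 0.4328 = 3.380 V.

V_A ≈ 3.38 V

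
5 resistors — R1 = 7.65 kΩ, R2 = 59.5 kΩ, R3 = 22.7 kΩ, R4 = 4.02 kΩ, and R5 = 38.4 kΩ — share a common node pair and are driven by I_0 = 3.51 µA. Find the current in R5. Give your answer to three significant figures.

I ≈ 0.196 µA

Conductances: ΣG = 1/7.65 + 1/59.5 + 1/22.7 + 1/4.02 + 1/38.4 = 0.4664 (1/kΩ).
By the current-divider rule, I = I_0 · G_k/ΣG = 3.51 × 0.05584 = 0.1960 µA.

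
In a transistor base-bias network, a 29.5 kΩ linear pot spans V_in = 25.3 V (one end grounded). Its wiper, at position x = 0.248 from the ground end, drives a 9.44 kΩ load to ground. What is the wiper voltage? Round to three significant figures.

Split the track: R_lower = x·R_p = 7.316 kΩ, R_upper = (1−x)·R_p = 22.18 kΩ.
R_L loads the lower segment: effective lower R = 4.122 kΩ.
Loaded-divider output: V_out = 25.3 × 0.1567 = 3.964 V.
(Unloaded: V_out = x·V_in = 6.27 V.)

V_out ≈ 3.96 V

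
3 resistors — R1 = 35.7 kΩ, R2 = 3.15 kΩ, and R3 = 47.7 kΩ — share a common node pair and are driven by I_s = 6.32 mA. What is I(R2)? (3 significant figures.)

Total conductance ΣG = 1/35.7 + 1/3.15 + 1/47.7 = 0.3664 (units of 1/kΩ).
Current divider: I(R2) = I_s · G_k/ΣG = 6.32 × (0.3175/0.3664) = 6.32 × 0.8663 = 5.475 mA.

I ≈ 5.48 mA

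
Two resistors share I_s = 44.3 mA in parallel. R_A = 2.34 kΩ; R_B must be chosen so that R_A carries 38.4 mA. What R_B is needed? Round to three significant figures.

R_B ≈ 15.2 kΩ

Two-branch current divider: I_A = I_s · R_B/(R_A + R_B).
With f = 0.8668, R_B = R_A · f/(1−f) = 2.34 × 6.508 = 15.23 kΩ.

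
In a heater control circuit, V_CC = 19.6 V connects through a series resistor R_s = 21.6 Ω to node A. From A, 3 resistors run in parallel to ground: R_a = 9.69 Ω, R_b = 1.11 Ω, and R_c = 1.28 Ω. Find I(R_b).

I ≈ 0.446 A

Combine the parallel branches: R_p = (1/9.69 + 1/1.11 + 1/1.28)⁻¹ = 0.5601 Ω.
V_A = 19.6 × 0.5601/22.16 = 0.4954 V.
Branch current I = V_A/R_b = 0.4954/1.11 = 0.4463 A.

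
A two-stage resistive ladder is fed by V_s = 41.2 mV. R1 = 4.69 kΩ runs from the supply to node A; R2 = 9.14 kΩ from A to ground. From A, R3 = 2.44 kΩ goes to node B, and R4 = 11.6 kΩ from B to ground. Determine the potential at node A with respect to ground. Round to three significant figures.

The second stage (R3 + R4 = 14.04 kΩ) loads node A in parallel with R2.
R2 ‖ (R3+R4) = 5.536 kΩ.
So V_A = 41.2 × 0.5414 = 22.30 mV.

V_A ≈ 22.3 mV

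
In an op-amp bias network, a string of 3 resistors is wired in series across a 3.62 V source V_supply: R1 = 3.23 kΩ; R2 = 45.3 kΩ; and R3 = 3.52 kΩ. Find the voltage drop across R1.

V ≈ 0.225 V

Series total: ΣR = 3.23 + 45.3 + 3.52 = 52.05 kΩ.
Voltage divider: V = V_supply · (3.230 / 52.05) = 3.62 × 0.06206 = 0.2246 V.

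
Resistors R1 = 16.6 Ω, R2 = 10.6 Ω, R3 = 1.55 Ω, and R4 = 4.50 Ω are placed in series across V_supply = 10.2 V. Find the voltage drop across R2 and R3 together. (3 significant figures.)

V ≈ 3.73 V

ΣR = 16.6 + 10.6 + 1.55 + 4.50 = 33.25 Ω.
R_{R2..R3} = 10.6 + 1.55 = 12.15 Ω.
V = V_supply · R/ΣR = 10.2 × 0.3654 = 3.727 V.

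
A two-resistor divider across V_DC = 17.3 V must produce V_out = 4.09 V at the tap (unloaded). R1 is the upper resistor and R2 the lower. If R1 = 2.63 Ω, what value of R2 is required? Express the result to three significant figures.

The divider ratio is R2/(R1+R2) = 4.09/17.3 = 0.2364.
R2 = R1 · 0.2364/(1 − 0.2364) = 0.8143 Ω.

R2 ≈ 0.814 Ω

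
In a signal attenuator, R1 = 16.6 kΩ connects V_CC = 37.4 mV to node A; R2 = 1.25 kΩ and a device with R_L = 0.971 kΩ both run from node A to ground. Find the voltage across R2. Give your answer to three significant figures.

The load sits in parallel with R2, giving an effective lower resistance R2' = R2·R_L/(R2+R_L) = 0.5465 kΩ.
Voltage divider with the loaded lower leg: V_out = 37.4 × 0.5465/(16.6 + 0.5465) = 37.4 × 0.03187 = 1.192 mV.
(Unloaded it would be 2.62 mV; the load pulls it down.)

V_out ≈ 1.19 mV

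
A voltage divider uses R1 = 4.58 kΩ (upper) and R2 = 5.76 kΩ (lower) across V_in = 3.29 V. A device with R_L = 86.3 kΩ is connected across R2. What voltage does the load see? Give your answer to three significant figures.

R2 ‖ R_L = (5.76 × 86.3)/(5.76 + 86.3) = 5.400 kΩ.
Then V_out = V_in · R2'/(R1 + R2') = 3.29 × 5.400/9.980 = 1.780 V.
(Unloaded it would be 1.83 V; the load pulls it down.)

V_out ≈ 1.78 V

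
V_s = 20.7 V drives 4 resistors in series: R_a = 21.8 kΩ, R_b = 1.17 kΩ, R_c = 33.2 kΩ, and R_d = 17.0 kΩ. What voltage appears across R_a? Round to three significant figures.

V ≈ 6.17 V

Series total: ΣR = 21.8 + 1.17 + 33.2 + 17.0 = 73.17 kΩ.
V = V_s · R/ΣR = 20.7 × 0.2979 = 6.167 V.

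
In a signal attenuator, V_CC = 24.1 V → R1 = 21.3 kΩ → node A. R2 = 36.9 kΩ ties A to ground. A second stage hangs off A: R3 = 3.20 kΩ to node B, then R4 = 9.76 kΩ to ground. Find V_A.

V_A ≈ 7.48 V

Looking into the second stage from A: R3 + R4 = 12.96 kΩ appears in parallel with R2.
Effective lower resistance at A: R2 ‖ 12.96 = 9.591 kΩ.
V_A = 24.1 × 9.591/(21.3 + 9.591) = 7.483 V.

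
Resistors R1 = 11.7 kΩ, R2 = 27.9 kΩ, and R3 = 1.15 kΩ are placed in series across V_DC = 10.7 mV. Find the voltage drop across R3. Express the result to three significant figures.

V ≈ 0.302 mV

ΣR = 11.7 + 27.9 + 1.15 = 40.75 kΩ.
Voltage divider: V = V_DC · (1.150 / 40.75) = 10.7 × 0.02822 = 0.3020 mV.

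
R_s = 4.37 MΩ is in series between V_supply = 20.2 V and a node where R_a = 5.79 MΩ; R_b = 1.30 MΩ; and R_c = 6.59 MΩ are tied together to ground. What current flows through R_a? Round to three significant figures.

Parallel bank: R_p = 1/(1/5.79 + 1/1.30 + 1/6.59) = 0.9143 MΩ.
V_A = 20.2 × 0.9143/5.284 = 3.495 V.
Branch current I = V_A/R_a = 3.495/5.79 = 0.6037 µA.
(Equivalently: I_total = 3.823 µA, then current-divider fraction G_k/ΣG = 0.1579.)

I ≈ 0.604 µA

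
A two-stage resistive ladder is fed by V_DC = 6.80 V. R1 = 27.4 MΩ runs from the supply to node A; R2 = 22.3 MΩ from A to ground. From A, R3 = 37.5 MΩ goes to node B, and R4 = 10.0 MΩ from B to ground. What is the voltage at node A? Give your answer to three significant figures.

V_A ≈ 2.42 V

The second stage (R3 + R4 = 47.50 MΩ) loads node A in parallel with R2.
R2 ‖ (R3+R4) = 15.18 MΩ.
So V_A = 6.80 × 0.3564 = 2.424 V.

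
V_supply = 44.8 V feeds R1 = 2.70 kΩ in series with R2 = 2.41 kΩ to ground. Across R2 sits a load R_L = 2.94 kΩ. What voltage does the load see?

V_out ≈ 14.7 V

First combine the lower leg with the load: R2 ‖ R_L = 1.324 kΩ.
Voltage divider with the loaded lower leg: V_out = 44.8 × 1.324/(2.70 + 1.324) = 44.8 × 0.3291 = 14.74 V.
(Unloaded it would be 21.1 V; the load pulls it down.)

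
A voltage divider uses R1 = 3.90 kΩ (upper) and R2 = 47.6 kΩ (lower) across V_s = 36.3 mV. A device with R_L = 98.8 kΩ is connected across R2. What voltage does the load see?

V_out ≈ 32.4 mV

The load sits in parallel with R2, giving an effective lower resistance R2' = R2·R_L/(R2+R_L) = 32.12 kΩ.
Then V_out = V_s · R2'/(R1 + R2') = 36.3 × 32.12/36.02 = 32.37 mV.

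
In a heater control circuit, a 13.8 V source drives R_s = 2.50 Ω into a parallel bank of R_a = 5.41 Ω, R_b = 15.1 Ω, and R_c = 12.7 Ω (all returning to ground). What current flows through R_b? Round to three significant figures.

I ≈ 0.501 A

Combine the parallel branches: R_p = (1/5.41 + 1/15.1 + 1/12.7)⁻¹ = 3.032 Ω.
V_A = 13.8 × 3.032/5.532 = 7.564 V.
I(R_b) = V_A / R_b = 7.564/15.1 = 0.5009 A.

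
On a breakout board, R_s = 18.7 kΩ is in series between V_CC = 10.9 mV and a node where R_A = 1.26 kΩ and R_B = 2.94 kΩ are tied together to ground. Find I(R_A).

I ≈ 0.390 µA

Parallel bank: R_p = 1/(1/1.26 + 1/2.94) = 0.8820 kΩ.
V_A by voltage divider: V_A = 10.9 × 0.8820/(18.7 + 0.8820) = 0.4910 mV.
Branch current I = V_A/R_A = 0.4910/1.26 = 0.3896 µA.
(Equivalently: I_total = 0.5566 µA, then current-divider fraction G_k/ΣG = 0.7000.)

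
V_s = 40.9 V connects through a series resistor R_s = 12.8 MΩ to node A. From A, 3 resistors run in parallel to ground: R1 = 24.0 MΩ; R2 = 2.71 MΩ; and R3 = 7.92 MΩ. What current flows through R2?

Combine the parallel branches: R_p = (1/24.0 + 1/2.71 + 1/7.92)⁻¹ = 1.862 MΩ.
V_A by voltage divider: V_A = 40.9 × 1.862/(12.8 + 1.862) = 5.195 V.
Branch current I = V_A/R2 = 5.195/2.71 = 1.917 µA.
(Equivalently: I_total = 2.789 µA, then current-divider fraction G_k/ΣG = 0.6872.)

I ≈ 1.92 µA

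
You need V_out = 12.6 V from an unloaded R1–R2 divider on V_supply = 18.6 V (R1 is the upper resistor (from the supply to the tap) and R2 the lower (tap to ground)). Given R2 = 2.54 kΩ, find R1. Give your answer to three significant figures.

The divider ratio is R2/(R1+R2) = 12.6/18.6 = 0.6774.
So R1 = R2 · (V_supply/V_out − 1) = 2.54 × (18.6/12.6 − 1) = 2.54 × 0.4762 = 1.210 kΩ.

R1 ≈ 1.21 kΩ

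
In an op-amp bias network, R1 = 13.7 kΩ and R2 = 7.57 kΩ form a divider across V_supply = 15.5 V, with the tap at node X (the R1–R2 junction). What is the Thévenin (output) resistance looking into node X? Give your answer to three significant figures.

R_th ≈ 4.88 kΩ

With V_supply suppressed (replaced by a short), R_th = R1 ‖ R2 = (13.70 × 7.57)/(13.70 + 7.57) = 4.876 kΩ.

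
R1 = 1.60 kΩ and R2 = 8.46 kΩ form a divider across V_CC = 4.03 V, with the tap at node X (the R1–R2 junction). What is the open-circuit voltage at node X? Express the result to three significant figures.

V_th ≈ 3.39 V

Open-circuit (no load on X): V_th = V_CC · R2/(R1 + R2) = 4.03 × 8.46/(1.600 + 8.46) = 3.389 V.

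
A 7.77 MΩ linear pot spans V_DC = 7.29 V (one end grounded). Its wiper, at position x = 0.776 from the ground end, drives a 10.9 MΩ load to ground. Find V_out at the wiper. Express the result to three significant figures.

Split the track: R_lower = x·R_p = 6.030 MΩ, R_upper = (1−x)·R_p = 1.740 MΩ.
Lower segment in parallel with the load: 6.030 ‖ 10.9 = 3.882 MΩ.
Then V_out = V_DC · 3.882/(1.740 + 3.882) = 5.033 V.

V_out ≈ 5.03 V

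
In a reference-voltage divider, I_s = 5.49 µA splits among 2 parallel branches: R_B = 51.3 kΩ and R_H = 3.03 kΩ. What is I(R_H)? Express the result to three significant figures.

I ≈ 5.18 µA

For two parallel branches, I_k = I_s · (other R)/(sum of R).
I(R_H) = 5.49 × 51.3/(51.3 + 3.03) = 5.49 × 0.9442 = 5.184 µA.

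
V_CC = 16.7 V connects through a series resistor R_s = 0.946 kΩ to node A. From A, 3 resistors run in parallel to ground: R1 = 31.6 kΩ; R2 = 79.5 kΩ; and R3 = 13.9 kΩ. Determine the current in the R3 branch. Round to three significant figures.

I ≈ 1.08 mA

Equivalent of the parallel group: R_p = 8.608 kΩ.
Node voltage V_A = V_CC · R_p/(R_s + R_p) = 16.7 × 0.9010 = 15.05 V.
Branch current I = V_A/R3 = 15.05/13.9 = 1.082 mA.
(Check via current divider: I_total = 1.748 mA; share G_k/ΣG = 0.6193 → same result.)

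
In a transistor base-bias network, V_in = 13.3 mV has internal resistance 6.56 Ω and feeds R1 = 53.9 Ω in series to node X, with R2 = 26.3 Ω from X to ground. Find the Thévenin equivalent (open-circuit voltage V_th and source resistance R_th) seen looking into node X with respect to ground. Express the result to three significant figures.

R1' = 6.56 + 53.9 = 60.46 Ω (source resistance + R1).
With X open, the divider is unloaded: V_th = 13.3 × 26.3/86.76 = 4.032 mV.
Zeroing V_in shorts the top of R1' to ground, so R_th = R1' ‖ R2 = 18.33 Ω.

V_th ≈ 4.03 mV, R_th ≈ 18.3 Ω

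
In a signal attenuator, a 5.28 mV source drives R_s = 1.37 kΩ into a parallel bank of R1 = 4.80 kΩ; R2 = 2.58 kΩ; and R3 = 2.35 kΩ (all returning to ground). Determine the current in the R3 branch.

Parallel bank: R_p = 1/(1/4.80 + 1/2.58 + 1/2.35) = 0.9790 kΩ.
V_A by voltage divider: V_A = 5.28 × 0.9790/(1.37 + 0.9790) = 2.201 mV.
I(R3) = V_A / R3 = 2.201/2.35 = 0.9364 µA.
(Equivalently: I_total = 2.248 µA, then current-divider fraction G_k/ΣG = 0.4166.)

I ≈ 0.936 µA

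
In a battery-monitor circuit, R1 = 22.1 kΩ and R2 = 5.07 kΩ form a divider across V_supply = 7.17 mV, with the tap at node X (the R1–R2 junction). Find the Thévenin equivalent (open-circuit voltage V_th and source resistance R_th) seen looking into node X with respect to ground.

V_th ≈ 1.34 mV, R_th ≈ 4.12 kΩ

Open-circuit (no load on X): V_th = V_supply · R2/(R1 + R2) = 7.17 × 5.07/(22.10 + 5.07) = 1.338 mV.
With V_supply suppressed (replaced by a short), R_th = R1 ‖ R2 = (22.10 × 5.07)/(22.10 + 5.07) = 4.124 kΩ.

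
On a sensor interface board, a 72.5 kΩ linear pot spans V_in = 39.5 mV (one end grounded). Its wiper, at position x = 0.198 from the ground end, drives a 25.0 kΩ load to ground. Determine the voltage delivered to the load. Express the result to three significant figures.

The pot divides into 58.15 kΩ above the wiper and 14.36 kΩ below.
Lower segment in parallel with the load: 14.36 ‖ 25.0 = 9.119 kΩ.
V_out = 39.5 × 9.119/(58.15 + 9.119) = 5.355 mV.

V_out ≈ 5.35 mV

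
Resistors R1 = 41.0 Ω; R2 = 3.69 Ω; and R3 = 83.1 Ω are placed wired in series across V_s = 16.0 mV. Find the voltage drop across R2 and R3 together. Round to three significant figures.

V ≈ 10.9 mV

ΣR = 41.0 + 3.69 + 83.1 = 127.8 Ω.
R_{R2..R3} = 3.69 + 83.1 = 86.79 Ω.
Voltage divider: V = V_s · (86.79 / 127.8) = 16.0 × 0.6792 = 10.87 mV.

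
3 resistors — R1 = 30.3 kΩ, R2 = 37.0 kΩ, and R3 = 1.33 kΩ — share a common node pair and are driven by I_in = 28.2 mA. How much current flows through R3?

I ≈ 26.1 mA

Total conductance ΣG = 1/30.3 + 1/37.0 + 1/1.33 = 0.8119 (units of 1/kΩ).
Current divider: I(R3) = I_in · G_k/ΣG = 28.2 × (0.7519/0.8119) = 28.2 × 0.9261 = 26.11 mA.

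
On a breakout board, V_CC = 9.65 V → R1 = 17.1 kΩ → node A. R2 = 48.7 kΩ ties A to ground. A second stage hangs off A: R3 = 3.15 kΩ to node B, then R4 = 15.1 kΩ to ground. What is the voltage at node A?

Node A sees R2 in parallel with the series input of stage 2, R3 + R4 = 18.25 kΩ.
Effective lower resistance at A: R2 ‖ 18.25 = 13.28 kΩ.
So V_A = 9.65 × 0.4370 = 4.217 V.

V_A ≈ 4.22 V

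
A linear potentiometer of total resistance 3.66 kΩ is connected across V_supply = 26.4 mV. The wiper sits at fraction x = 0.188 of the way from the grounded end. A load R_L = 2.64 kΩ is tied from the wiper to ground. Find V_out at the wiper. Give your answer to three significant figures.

V_out ≈ 4.10 mV

Split the track: R_lower = x·R_p = 0.6881 kΩ, R_upper = (1−x)·R_p = 2.972 kΩ.
Lower segment in parallel with the load: 0.6881 ‖ 2.64 = 0.5458 kΩ.
V_out = 26.4 × 0.5458/(2.972 + 0.5458) = 4.096 mV.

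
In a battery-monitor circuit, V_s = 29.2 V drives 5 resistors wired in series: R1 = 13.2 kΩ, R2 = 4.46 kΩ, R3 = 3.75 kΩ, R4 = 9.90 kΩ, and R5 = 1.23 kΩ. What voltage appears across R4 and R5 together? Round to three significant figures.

Series total: ΣR = 13.2 + 4.46 + 3.75 + 9.90 + 1.23 = 32.54 kΩ.
R_{R4..R5} = 9.90 + 1.23 = 11.13 kΩ.
V = V_s · R/ΣR = 29.2 × 0.3420 = 9.988 V.

V ≈ 9.99 V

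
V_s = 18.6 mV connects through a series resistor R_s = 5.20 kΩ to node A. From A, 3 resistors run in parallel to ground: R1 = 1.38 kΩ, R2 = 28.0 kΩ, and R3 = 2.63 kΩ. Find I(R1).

Parallel bank: R_p = 1/(1/1.38 + 1/28.0 + 1/2.63) = 0.8767 kΩ.
V_A by voltage divider: V_A = 18.6 × 0.8767/(5.20 + 0.8767) = 2.684 mV.
Branch current I = V_A/R1 = 2.684/1.38 = 1.945 µA.

I ≈ 1.94 µA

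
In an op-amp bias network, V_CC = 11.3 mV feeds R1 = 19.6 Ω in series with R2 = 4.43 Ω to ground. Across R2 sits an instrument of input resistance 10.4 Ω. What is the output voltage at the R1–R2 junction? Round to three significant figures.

R2 ‖ R_L = (4.43 × 10.4)/(4.43 + 10.4) = 3.107 Ω.
Now apply the divider: V_out = 11.3 × 0.1368 = 1.546 mV.
(Unloaded it would be 2.08 mV; the load pulls it down.)

V_out ≈ 1.55 mV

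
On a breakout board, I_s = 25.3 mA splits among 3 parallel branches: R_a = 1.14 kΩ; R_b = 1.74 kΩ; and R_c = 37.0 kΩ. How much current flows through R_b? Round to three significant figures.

I ≈ 9.83 mA

ΣG = 1/1.14 + 1/1.74 + 1/37.0 = 1.479.
Current divider: I(R_b) = I_s · G_k/ΣG = 25.3 × (0.5747/1.479) = 25.3 × 0.3886 = 9.832 mA.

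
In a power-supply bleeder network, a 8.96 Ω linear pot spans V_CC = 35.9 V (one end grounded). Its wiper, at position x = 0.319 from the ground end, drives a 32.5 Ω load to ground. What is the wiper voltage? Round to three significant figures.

The pot divides into 6.102 Ω above the wiper and 2.858 Ω below.
Lower segment in parallel with the load: 2.858 ‖ 32.5 = 2.627 Ω.
Loaded-divider output: V_out = 35.9 × 0.3010 = 10.80 V.
(Unloaded: V_out = x·V_CC = 11.5 V.)

V_out ≈ 10.8 V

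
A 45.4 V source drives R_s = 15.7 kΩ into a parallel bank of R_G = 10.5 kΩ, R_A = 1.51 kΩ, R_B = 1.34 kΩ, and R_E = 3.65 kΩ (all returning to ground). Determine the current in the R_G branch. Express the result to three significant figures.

I ≈ 0.150 mA

Parallel bank: R_p = 1/(1/10.5 + 1/1.51 + 1/1.34 + 1/3.65) = 0.5625 kΩ.
V_A = 45.4 × 0.5625/16.26 = 1.570 V.
I(R_G) = V_A / R_G = 1.570/10.5 = 0.1496 mA.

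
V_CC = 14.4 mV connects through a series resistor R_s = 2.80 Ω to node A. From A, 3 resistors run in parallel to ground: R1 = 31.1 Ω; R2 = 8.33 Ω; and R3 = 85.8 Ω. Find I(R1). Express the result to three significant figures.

I ≈ 0.317 mA

Combine the parallel branches: R_p = (1/31.1 + 1/8.33 + 1/85.8)⁻¹ = 6.103 Ω.
V_A = 14.4 × 6.103/8.903 = 9.871 mV.
Branch current I = V_A/R1 = 9.871/31.1 = 0.3174 mA.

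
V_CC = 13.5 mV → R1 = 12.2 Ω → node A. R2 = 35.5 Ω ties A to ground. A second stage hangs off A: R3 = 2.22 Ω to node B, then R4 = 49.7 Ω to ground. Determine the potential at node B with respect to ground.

V_B ≈ 8.19 mV

Node A sees R2 in parallel with the series input of stage 2, R3 + R4 = 51.92 Ω.
Effective lower resistance at A: R2 ‖ 51.92 = 21.08 Ω.
First divider: V_A = V_CC · 21.08/(12.2 + 21.08) = 8.552 mV.
Then the unloaded second divider: V_B = V_A × R4/(R3+R4) = 8.552 × 0.9572 = 8.186 mV.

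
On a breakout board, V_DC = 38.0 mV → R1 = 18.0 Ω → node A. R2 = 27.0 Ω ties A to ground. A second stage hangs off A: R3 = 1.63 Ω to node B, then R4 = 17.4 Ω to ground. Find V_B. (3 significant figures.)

Looking into the second stage from A: R3 + R4 = 19.03 Ω appears in parallel with R2.
Effective lower resistance at A: R2 ‖ 19.03 = 11.16 Ω.
First divider: V_A = V_DC · 11.16/(18.0 + 11.16) = 14.55 mV.
V_B = V_A × 0.9143 = 13.30 mV.

V_B ≈ 13.3 mV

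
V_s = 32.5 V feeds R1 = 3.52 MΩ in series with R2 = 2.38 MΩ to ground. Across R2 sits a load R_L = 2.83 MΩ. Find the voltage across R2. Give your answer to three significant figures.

R2 ‖ R_L = (2.38 × 2.83)/(2.38 + 2.83) = 1.293 MΩ.
Now apply the divider: V_out = 32.5 × 0.2686 = 8.730 V.

V_out ≈ 8.73 V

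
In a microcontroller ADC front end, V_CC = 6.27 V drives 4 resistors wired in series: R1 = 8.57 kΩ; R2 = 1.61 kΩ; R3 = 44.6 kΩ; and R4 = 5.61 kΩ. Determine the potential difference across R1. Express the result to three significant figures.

V ≈ 0.890 V

ΣR = 8.57 + 1.61 + 44.6 + 5.61 = 60.39 kΩ.
V = V_CC · R/ΣR = 6.27 × 0.1419 = 0.8898 V.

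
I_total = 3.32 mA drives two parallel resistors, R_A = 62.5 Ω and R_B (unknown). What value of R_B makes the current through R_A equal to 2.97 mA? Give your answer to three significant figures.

The fraction through R_A equals R_B/(R_A+R_B).
2.97/3.32 = R_B/(R_A + R_B) → R_B = R_A · (0.8946)/(1 − 0.8946) = 62.5 × 8.486 = 530.4 Ω.

R_B ≈ 530 Ω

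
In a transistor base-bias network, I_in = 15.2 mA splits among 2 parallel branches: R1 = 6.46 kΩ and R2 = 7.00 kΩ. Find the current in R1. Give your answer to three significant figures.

I ≈ 7.90 mA

With just two branches, the current splits inversely with resistance.
So I = 15.2 × 7.00/13.46 = 7.905 mA.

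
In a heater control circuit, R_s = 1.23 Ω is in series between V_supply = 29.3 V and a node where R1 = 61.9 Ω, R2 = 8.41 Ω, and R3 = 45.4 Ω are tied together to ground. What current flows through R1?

I ≈ 0.397 A

Parallel bank: R_p = 1/(1/61.9 + 1/8.41 + 1/45.4) = 6.366 Ω.
Node voltage V_A = V_supply · R_p/(R_s + R_p) = 29.3 × 0.8381 = 24.56 V.
I(R1) = V_A / R1 = 24.56/61.9 = 0.3967 A.
(Check via current divider: I_total = 3.857 A; share G_k/ΣG = 0.1028 → same result.)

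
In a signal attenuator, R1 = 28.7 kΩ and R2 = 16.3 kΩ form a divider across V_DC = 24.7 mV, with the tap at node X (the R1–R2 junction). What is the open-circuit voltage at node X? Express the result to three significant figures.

V_th ≈ 8.95 mV

V_th is the unloaded tap voltage: V_DC · R2/(R1+R2) = 24.7 × 0.3622 = 8.947 mV.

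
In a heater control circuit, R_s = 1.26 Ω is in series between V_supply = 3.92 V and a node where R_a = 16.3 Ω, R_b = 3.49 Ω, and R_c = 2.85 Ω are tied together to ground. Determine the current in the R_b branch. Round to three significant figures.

I ≈ 0.597 A

Equivalent of the parallel group: R_p = 1.431 Ω.
Node voltage V_A = V_supply · R_p/(R_s + R_p) = 3.92 × 0.5318 = 2.085 V.
I(R_b) = V_A / R_b = 2.085/3.49 = 0.5973 A.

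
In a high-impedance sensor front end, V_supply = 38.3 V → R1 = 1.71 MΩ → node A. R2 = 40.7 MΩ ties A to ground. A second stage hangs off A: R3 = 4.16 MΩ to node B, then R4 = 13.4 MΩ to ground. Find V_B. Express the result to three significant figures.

Looking into the second stage from A: R3 + R4 = 17.56 MΩ appears in parallel with R2.
R2 ‖ (R3+R4) = 12.27 MΩ.
First divider: V_A = V_supply · 12.27/(1.71 + 12.27) = 33.61 V.
Stage 2 is unloaded, so V_B = V_A · R4/(R3+R4) = 33.61 × 13.4/17.56 = 25.65 V.

V_B ≈ 25.7 V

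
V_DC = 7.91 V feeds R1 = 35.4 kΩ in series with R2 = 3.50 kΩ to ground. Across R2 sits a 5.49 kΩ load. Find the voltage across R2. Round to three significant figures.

The load sits in parallel with R2, giving an effective lower resistance R2' = R2·R_L/(R2+R_L) = 2.137 kΩ.
Now apply the divider: V_out = 7.91 × 0.05694 = 0.4504 V.
(Unloaded it would be 0.712 V; the load pulls it down.)

V_out ≈ 0.450 V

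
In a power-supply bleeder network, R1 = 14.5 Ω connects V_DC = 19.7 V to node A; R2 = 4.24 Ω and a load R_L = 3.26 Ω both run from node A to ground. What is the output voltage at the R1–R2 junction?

First combine the lower leg with the load: R2 ‖ R_L = 1.843 Ω.
Then V_out = V_DC · R2'/(R1 + R2') = 19.7 × 1.843/16.34 = 2.222 V.

V_out ≈ 2.22 V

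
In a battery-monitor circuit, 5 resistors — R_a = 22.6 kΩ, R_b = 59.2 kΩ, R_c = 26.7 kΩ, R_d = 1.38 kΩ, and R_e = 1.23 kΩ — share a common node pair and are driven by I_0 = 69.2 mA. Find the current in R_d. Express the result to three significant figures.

Conductances: ΣG = 1/22.6 + 1/59.2 + 1/26.7 + 1/1.38 + 1/1.23 = 1.636 (1/kΩ).
By the current-divider rule, I = I_0 · G_k/ΣG = 69.2 × 0.4429 = 30.65 mA.

I ≈ 30.6 mA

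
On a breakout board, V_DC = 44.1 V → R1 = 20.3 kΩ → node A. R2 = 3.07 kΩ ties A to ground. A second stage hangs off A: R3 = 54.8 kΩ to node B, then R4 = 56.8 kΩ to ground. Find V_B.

V_B ≈ 2.88 V

The second stage (R3 + R4 = 111.6 kΩ) loads node A in parallel with R2.
R2 ‖ (R3+R4) = 2.988 kΩ.
V_A = 44.1 × 2.988/(20.3 + 2.988) = 5.658 V.
Stage 2 is unloaded, so V_B = V_A · R4/(R3+R4) = 5.658 × 56.8/111.6 = 2.880 V.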